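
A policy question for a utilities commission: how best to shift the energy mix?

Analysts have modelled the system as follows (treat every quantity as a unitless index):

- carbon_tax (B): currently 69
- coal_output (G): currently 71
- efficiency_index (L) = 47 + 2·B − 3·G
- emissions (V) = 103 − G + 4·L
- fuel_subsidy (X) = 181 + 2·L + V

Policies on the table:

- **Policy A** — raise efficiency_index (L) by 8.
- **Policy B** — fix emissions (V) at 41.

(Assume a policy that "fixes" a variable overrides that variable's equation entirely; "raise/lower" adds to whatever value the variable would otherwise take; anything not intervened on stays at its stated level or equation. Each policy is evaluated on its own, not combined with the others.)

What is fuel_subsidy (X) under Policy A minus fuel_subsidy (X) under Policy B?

-73

Policy A (L + 8):
  B = 69
  G = 71
  L = 47 + 2·69 − 3·71 (+8 from intervention) = -20
  V = 103 − 71 + 4·(-20) = -48
  X = 181 + 2·(-20) + (-48) = 93
Policy B (V := 41):
  B = 69
  G = 71
  L = 47 + 2·69 − 3·71 = -28
  V = 41
  X = 181 + 2·(-28) + 41 = 166
X: 93 − 166 = -73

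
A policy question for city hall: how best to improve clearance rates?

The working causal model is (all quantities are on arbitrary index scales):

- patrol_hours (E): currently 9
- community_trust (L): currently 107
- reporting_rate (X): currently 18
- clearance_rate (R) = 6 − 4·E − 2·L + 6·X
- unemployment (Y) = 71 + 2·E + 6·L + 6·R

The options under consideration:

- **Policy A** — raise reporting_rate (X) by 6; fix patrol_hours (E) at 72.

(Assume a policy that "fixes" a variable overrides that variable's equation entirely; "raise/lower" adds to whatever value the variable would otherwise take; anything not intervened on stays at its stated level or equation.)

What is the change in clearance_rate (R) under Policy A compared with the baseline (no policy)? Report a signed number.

Baseline:
  E = 9
  L = 107
  X = 18
  R = 6 − 4·9 − 2·107 + 6·18 = -136
Policy A (X + 6, E := 72):
  E = 72
  L = 107
  X = 18 + 6 = 24
  R = 6 − 4·72 − 2·107 + 6·24 = -352
Change in R: -352 − (-136) = -216

-216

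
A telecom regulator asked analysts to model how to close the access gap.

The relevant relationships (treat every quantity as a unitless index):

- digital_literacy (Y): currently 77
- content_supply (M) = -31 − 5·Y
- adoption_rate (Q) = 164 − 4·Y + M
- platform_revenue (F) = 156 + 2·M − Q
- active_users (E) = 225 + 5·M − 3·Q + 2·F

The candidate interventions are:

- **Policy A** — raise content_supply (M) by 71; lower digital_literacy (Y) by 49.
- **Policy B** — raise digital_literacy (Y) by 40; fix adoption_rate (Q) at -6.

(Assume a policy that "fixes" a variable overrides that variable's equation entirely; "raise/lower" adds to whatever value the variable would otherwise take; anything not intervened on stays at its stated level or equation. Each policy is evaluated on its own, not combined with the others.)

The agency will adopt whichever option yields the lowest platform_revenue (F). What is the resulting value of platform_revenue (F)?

-1070

Policy A (M + 71, Y − 49):
  Y = 77 − 49 = 28
  M = -31 − 5·28 (+71 from intervention) = -100
  Q = 164 − 4·28 + (-100) = -48
  F = 156 + 2·(-100) − (-48) = 4
Policy B (Y + 40, Q := -6):
  Y = 77 + 40 = 117
  M = -31 − 5·117 = -616
  Q = -6
  F = 156 + 2·(-616) − (-6) = -1070
Comparing — Policy A: F=4, Policy B: F=-1070. Lowest is -1070 (Policy B).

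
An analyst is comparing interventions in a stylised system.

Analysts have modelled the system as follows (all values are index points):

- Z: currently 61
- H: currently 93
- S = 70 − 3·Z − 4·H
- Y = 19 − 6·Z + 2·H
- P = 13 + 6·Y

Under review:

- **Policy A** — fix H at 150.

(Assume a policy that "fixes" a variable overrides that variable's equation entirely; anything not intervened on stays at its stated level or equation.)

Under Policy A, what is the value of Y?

-47

Policy A (H := 150):
  Z = 61
  H = 150
  Y = 19 − 6·61 + 2·150 = -47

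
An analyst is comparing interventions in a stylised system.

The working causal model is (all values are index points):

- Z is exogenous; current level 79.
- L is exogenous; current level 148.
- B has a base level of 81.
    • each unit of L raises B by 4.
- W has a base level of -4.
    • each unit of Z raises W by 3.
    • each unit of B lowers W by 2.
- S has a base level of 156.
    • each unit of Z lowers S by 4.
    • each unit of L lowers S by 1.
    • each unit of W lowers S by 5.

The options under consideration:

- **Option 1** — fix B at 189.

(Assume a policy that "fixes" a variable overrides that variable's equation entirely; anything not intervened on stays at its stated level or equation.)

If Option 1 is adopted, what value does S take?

Option 1 (B := 189):
  Z = 79
  L = 148
  B = 189
  W = -4 + 3·79 − 2·189 = -145
  S = 156 − 4·79 − 148 − 5·(-145) = 417

417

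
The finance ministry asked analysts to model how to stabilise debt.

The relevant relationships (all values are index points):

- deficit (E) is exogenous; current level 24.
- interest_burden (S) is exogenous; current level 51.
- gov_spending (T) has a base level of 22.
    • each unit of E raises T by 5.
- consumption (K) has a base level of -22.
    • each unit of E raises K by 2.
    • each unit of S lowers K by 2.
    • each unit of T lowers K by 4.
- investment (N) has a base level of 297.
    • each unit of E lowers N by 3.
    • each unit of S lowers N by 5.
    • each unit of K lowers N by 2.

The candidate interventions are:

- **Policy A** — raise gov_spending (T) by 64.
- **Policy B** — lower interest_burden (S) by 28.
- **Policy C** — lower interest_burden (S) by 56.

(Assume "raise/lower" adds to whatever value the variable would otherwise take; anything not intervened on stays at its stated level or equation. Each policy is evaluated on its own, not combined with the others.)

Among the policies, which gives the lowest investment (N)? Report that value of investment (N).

Policy A (T + 64):
  E = 24
  S = 51
  T = 22 + 5·24 (+64 from intervention) = 206
  K = -22 + 2·24 − 2·51 − 4·206 = -900
  N = 297 − 3·24 − 5·51 − 2·(-900) = 1770
Policy B (S − 28):
  E = 24
  S = 51 − 28 = 23
  T = 22 + 5·24 = 142
  K = -22 + 2·24 − 2·23 − 4·142 = -588
  N = 297 − 3·24 − 5·23 − 2·(-588) = 1286
Policy C (S − 56):
  E = 24
  S = 51 − 56 = -5
  T = 22 + 5·24 = 142
  K = -22 + 2·24 − 2·(-5) − 4·142 = -532
  N = 297 − 3·24 − 5·(-5) − 2·(-532) = 1314
Comparing — Policy A: N=1770, Policy B: N=1286, Policy C: N=1314. Lowest is 1286 (Policy B).

1286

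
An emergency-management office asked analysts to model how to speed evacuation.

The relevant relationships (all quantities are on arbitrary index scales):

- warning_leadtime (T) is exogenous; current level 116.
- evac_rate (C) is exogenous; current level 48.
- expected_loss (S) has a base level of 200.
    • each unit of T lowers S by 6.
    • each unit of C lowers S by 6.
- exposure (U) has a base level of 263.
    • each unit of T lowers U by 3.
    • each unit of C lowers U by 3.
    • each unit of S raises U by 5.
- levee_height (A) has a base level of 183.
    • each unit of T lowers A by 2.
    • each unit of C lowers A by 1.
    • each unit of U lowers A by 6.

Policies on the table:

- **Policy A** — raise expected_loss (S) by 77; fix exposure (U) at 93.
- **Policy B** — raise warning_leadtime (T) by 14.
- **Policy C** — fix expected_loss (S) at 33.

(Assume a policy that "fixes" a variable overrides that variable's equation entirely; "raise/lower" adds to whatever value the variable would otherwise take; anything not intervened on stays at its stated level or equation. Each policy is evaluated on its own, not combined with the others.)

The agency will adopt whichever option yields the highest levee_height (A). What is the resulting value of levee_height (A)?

Policy A (S + 77, U := 93):
  T = 116
  C = 48
  S = 200 − 6·116 − 6·48 (+77 from intervention) = -707
  U = 93
  A = 183 − 2·116 − 48 − 6·93 = -655
Policy B (T + 14):
  T = 116 + 14 = 130
  C = 48
  S = 200 − 6·130 − 6·48 = -868
  U = 263 − 3·130 − 3·48 + 5·(-868) = -4611
  A = 183 − 2·130 − 48 − 6·(-4611) = 27541
Policy C (S := 33):
  T = 116
  C = 48
  S = 33
  U = 263 − 3·116 − 3·48 + 5·33 = -64
  A = 183 − 2·116 − 48 − 6·(-64) = 287
Comparing — Policy A: A=-655, Policy B: A=27541, Policy C: A=287. Highest is 27541 (Policy B).

27541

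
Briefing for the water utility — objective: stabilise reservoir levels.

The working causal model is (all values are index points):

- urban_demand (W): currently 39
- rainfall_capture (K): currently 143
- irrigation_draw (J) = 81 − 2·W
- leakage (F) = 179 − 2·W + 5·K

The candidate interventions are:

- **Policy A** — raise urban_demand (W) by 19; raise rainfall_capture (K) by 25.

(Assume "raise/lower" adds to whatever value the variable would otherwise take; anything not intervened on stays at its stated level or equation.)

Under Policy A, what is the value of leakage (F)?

903

Policy A (W + 19, K + 25):
  W = 39 + 19 = 58
  K = 143 + 25 = 168
  F = 179 − 2·58 + 5·168 = 903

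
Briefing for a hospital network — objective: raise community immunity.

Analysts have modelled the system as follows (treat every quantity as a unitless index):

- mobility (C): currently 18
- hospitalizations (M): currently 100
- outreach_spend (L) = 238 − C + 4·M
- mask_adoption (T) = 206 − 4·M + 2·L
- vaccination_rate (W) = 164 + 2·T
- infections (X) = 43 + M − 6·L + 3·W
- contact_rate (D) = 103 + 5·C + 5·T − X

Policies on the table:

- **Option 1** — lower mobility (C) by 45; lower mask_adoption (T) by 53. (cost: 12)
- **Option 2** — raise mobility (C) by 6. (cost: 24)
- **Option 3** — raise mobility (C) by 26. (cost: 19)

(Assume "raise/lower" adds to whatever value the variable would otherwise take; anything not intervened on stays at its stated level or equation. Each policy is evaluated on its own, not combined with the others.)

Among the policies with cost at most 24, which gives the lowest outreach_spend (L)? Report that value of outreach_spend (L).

Option 1 (C − 45, T − 53):
  C = 18 − 45 = -27
  M = 100
  L = 238 − (-27) + 4·100 = 665
Option 2 (C + 6):
  C = 18 + 6 = 24
  M = 100
  L = 238 − 24 + 4·100 = 614
Option 3 (C + 26):
  C = 18 + 26 = 44
  M = 100
  L = 238 − 44 + 4·100 = 594
Comparing — Option 1: L=665, Option 2: L=614, Option 3: L=594. Lowest is 594 (Option 3).

594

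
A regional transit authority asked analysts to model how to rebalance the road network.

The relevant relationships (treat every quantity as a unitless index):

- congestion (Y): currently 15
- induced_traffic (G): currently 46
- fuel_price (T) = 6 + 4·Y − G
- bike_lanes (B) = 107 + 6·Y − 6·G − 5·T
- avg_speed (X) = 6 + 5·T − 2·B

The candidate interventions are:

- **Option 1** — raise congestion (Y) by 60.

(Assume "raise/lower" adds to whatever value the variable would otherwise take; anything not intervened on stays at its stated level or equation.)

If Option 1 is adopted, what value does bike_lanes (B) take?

Option 1 (Y + 60):
  Y = 15 + 60 = 75
  G = 46
  T = 6 + 4·75 − 46 = 260
  B = 107 + 6·75 − 6·46 − 5·260 = -1019

-1019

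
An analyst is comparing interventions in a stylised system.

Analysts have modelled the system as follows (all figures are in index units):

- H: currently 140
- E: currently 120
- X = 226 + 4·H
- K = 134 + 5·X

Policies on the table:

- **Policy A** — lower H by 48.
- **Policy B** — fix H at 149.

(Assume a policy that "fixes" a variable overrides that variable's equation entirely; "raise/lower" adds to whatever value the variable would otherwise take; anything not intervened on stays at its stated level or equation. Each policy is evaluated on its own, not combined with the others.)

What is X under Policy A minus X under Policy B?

Policy A (H − 48):
  H = 140 − 48 = 92
  X = 226 + 4·92 = 594
Policy B (H := 149):
  H = 149
  X = 226 + 4·149 = 822
X: 594 − 822 = -228

-228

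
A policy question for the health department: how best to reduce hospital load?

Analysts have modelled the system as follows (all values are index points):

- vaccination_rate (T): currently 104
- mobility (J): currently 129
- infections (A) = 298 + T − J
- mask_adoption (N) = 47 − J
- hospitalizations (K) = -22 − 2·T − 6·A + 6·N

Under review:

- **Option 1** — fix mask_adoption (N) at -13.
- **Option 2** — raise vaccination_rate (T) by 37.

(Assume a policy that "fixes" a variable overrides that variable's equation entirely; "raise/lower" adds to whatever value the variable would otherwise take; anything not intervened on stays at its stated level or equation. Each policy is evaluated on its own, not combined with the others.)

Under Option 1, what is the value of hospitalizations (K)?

-1946

Option 1 (N := -13):
  T = 104
  J = 129
  A = 298 + 104 − 129 = 273
  N = -13
  K = -22 − 2·104 − 6·273 + 6·(-13) = -1946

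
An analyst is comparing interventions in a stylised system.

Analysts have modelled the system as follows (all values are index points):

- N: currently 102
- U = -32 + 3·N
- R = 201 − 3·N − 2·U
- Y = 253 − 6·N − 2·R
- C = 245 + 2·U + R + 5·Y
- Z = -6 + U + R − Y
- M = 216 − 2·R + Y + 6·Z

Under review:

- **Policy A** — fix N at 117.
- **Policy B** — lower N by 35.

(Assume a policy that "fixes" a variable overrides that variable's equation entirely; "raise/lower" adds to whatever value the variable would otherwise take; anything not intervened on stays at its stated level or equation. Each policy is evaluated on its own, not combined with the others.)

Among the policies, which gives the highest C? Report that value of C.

Policy A (N := 117):
  N = 117
  U = -32 + 3·117 = 319
  R = 201 − 3·117 − 2·319 = -788
  Y = 253 − 6·117 − 2·(-788) = 1127
  C = 245 + 2·319 + (-788) + 5·1127 = 5730
Policy B (N − 35):
  N = 102 − 35 = 67
  U = -32 + 3·67 = 169
  R = 201 − 3·67 − 2·169 = -338
  Y = 253 − 6·67 − 2·(-338) = 527
  C = 245 + 2·169 + (-338) + 5·527 = 2880
Comparing — Policy A: C=5730, Policy B: C=2880. Highest is 5730 (Policy A).

5730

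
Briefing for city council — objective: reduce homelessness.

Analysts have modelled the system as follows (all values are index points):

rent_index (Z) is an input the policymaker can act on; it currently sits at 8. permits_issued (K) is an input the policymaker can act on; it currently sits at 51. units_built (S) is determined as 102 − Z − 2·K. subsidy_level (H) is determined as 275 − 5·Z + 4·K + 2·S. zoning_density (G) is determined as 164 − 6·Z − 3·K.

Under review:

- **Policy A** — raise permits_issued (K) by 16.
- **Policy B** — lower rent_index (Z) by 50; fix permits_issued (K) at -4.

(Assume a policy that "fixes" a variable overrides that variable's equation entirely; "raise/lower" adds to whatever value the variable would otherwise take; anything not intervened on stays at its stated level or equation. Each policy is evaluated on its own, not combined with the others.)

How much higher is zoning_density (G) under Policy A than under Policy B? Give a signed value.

-513

Policy A (K + 16):
  Z = 8
  K = 51 + 16 = 67
  G = 164 − 6·8 − 3·67 = -85
Policy B (Z − 50, K := -4):
  Z = 8 − 50 = -42
  K = -4
  G = 164 − 6·(-42) − 3·(-4) = 428
G: -85 − 428 = -513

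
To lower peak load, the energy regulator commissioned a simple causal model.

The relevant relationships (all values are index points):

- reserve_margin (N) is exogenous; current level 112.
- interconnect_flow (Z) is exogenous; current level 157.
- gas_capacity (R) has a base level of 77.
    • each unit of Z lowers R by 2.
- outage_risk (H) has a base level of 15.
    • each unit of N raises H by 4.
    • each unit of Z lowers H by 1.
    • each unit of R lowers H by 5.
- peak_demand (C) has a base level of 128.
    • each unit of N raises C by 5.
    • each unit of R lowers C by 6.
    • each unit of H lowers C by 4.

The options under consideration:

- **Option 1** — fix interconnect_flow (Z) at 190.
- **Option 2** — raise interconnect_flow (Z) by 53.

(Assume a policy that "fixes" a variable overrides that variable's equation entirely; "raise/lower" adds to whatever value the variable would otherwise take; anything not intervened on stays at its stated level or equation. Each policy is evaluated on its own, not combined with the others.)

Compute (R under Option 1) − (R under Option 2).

40

Option 1 (Z := 190):
  Z = 190
  R = 77 − 2·190 = -303
Option 2 (Z + 53):
  Z = 157 + 53 = 210
  R = 77 − 2·210 = -343
R: -303 − (-343) = 40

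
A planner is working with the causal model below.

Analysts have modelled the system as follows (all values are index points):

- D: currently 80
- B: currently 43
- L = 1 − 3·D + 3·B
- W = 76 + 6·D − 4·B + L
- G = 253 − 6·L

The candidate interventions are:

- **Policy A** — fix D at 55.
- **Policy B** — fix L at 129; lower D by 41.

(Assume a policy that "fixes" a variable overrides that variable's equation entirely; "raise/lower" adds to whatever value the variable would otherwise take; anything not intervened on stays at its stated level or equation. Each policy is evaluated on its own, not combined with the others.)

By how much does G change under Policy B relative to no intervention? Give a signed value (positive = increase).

Baseline:
  D = 80
  B = 43
  L = 1 − 3·80 + 3·43 = -110
  G = 253 − 6·(-110) = 913
Policy B (L := 129, D − 41):
  D = 80 − 41 = 39
  B = 43
  L = 129
  G = 253 − 6·129 = -521
Change in G: -521 − 913 = -1434

-1434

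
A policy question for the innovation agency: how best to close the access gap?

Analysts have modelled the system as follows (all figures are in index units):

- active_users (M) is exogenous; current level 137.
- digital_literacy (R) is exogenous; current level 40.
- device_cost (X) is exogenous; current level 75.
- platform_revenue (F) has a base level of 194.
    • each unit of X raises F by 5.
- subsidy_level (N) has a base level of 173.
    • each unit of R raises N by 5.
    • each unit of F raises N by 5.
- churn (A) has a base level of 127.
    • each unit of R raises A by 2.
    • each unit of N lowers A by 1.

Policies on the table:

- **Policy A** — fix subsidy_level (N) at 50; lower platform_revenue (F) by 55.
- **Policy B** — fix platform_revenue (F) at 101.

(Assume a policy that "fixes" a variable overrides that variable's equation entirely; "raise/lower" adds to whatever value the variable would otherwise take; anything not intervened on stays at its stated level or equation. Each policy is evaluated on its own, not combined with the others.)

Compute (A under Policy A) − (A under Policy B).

Policy A (N := 50, F − 55):
  R = 40
  X = 75
  F = 194 + 5·75 (−55 from intervention) = 514
  N = 50
  A = 127 + 2·40 − 50 = 157
Policy B (F := 101):
  R = 40
  X = 75
  F = 101
  N = 173 + 5·40 + 5·101 = 878
  A = 127 + 2·40 − 878 = -671
A: 157 − (-671) = 828

828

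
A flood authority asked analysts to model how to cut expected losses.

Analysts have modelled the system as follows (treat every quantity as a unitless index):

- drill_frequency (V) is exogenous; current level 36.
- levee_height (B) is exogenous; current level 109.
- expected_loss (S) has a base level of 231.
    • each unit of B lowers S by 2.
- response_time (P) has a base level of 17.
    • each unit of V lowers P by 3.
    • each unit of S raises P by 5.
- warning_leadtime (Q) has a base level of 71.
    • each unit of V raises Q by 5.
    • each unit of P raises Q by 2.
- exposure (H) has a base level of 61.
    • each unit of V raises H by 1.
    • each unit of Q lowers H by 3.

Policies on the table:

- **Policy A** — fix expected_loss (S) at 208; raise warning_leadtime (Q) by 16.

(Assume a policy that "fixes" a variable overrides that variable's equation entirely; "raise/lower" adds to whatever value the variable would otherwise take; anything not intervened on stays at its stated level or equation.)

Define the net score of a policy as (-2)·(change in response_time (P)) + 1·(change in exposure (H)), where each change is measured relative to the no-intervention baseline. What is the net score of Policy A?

-7848

Baseline:
  V = 36
  B = 109
  S = 231 − 2·109 = 13
  P = 17 − 3·36 + 5·13 = -26
  Q = 71 + 5·36 + 2·(-26) = 199
  H = 61 + 36 − 3·199 = -500
Policy A (S := 208, Q + 16):
  V = 36
  B = 109
  S = 208
  P = 17 − 3·36 + 5·208 = 949
  Q = 71 + 5·36 + 2·949 (+16 from intervention) = 2165
  H = 61 + 36 − 3·2165 = -6398
ΔP = 949 − (-26) = 975; ΔH = -6398 − (-500) = -5898
Score = (-2)·975 + 1·(-5898) = -7848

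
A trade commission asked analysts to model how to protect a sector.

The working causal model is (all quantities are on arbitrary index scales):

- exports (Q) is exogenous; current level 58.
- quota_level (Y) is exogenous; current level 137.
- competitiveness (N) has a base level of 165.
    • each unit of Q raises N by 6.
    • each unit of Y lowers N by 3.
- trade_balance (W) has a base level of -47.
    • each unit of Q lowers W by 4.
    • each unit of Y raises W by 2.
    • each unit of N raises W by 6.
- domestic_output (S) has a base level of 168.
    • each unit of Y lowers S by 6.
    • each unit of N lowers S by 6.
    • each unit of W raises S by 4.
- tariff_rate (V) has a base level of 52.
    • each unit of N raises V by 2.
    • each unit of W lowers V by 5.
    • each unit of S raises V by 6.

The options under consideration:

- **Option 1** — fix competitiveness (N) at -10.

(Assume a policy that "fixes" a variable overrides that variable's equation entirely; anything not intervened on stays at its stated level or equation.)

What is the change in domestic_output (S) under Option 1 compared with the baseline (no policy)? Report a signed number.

Baseline:
  Q = 58
  Y = 137
  N = 165 + 6·58 − 3·137 = 102
  W = -47 − 4·58 + 2·137 + 6·102 = 607
  S = 168 − 6·137 − 6·102 + 4·607 = 1162
Option 1 (N := -10):
  Q = 58
  Y = 137
  N = -10
  W = -47 − 4·58 + 2·137 + 6·(-10) = -65
  S = 168 − 6·137 − 6·(-10) + 4·(-65) = -854
Change in S: -854 − 1162 = -2016

-2016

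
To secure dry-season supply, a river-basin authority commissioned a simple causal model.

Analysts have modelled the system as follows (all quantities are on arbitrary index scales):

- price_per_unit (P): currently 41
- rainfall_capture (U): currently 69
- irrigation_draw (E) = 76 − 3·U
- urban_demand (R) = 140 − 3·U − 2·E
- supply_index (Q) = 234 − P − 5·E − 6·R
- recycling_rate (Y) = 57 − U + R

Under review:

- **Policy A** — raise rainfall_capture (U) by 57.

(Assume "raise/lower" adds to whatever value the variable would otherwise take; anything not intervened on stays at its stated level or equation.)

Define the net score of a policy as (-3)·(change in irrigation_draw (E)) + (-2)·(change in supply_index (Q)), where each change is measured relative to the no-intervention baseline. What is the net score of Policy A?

Baseline:
  P = 41
  U = 69
  E = 76 − 3·69 = -131
  R = 140 − 3·69 − 2·(-131) = 195
  Q = 234 − 41 − 5·(-131) − 6·195 = -322
Policy A (U + 57):
  P = 41
  U = 69 + 57 = 126
  E = 76 − 3·126 = -302
  R = 140 − 3·126 − 2·(-302) = 366
  Q = 234 − 41 − 5·(-302) − 6·366 = -493
ΔE = -302 − (-131) = -171; ΔQ = -493 − (-322) = -171
Score = (-3)·(-171) + (-2)·(-171) = 855

855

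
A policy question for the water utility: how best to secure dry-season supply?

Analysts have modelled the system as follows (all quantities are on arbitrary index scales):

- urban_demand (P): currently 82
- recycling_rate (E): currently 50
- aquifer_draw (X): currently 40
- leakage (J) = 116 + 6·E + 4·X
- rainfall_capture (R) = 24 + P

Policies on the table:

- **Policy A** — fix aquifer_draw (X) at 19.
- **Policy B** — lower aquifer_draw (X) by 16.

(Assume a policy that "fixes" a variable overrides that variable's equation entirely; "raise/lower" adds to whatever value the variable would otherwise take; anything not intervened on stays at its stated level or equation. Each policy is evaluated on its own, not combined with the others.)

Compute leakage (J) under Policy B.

Policy B (X − 16):
  E = 50
  X = 40 − 16 = 24
  J = 116 + 6·50 + 4·24 = 512

512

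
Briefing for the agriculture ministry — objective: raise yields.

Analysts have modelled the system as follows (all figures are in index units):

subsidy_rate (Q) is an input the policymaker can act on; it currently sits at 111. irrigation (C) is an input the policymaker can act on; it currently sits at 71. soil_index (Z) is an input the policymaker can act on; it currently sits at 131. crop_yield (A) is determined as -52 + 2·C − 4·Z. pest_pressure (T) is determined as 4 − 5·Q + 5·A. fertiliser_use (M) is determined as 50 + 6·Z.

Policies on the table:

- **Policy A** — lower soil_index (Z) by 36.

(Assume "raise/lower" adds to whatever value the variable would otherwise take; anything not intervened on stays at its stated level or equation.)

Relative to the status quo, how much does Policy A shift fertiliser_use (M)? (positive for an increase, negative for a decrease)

Baseline:
  Z = 131
  M = 50 + 6·131 = 836
Policy A (Z − 36):
  Z = 131 − 36 = 95
  M = 50 + 6·95 = 620
Change in M: 620 − 836 = -216

-216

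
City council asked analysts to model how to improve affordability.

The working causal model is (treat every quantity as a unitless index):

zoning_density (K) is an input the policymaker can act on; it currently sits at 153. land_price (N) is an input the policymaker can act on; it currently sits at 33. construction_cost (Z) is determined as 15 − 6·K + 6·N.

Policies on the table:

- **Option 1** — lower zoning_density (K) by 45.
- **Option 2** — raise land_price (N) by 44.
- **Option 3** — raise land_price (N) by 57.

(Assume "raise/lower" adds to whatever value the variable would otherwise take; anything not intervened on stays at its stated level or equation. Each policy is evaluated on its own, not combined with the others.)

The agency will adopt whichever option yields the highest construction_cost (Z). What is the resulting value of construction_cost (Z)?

Option 1 (K − 45):
  K = 153 − 45 = 108
  N = 33
  Z = 15 − 6·108 + 6·33 = -435
Option 2 (N + 44):
  K = 153
  N = 33 + 44 = 77
  Z = 15 − 6·153 + 6·77 = -441
Option 3 (N + 57):
  K = 153
  N = 33 + 57 = 90
  Z = 15 − 6·153 + 6·90 = -363
Comparing — Option 1: Z=-435, Option 2: Z=-441, Option 3: Z=-363. Highest is -363 (Option 3).

-363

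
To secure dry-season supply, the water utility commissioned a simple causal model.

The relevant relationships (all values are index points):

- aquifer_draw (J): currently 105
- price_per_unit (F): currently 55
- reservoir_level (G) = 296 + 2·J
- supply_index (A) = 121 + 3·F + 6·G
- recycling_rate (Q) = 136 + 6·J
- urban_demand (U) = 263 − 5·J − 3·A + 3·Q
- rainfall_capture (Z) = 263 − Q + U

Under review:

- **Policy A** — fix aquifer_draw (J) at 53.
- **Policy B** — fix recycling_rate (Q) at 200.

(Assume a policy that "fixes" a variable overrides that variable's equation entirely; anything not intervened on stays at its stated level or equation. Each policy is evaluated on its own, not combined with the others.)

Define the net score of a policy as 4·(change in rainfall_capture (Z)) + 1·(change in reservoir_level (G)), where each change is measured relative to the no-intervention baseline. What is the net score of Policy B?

Baseline:
  J = 105
  F = 55
  G = 296 + 2·105 = 506
  A = 121 + 3·55 + 6·506 = 3322
  Q = 136 + 6·105 = 766
  U = 263 − 5·105 − 3·3322 + 3·766 = -7930
  Z = 263 − 766 + (-7930) = -8433
Policy B (Q := 200):
  J = 105
  F = 55
  G = 296 + 2·105 = 506
  A = 121 + 3·55 + 6·506 = 3322
  Q = 200
  U = 263 − 5·105 − 3·3322 + 3·200 = -9628
  Z = 263 − 200 + (-9628) = -9565
ΔZ = -9565 − (-8433) = -1132; ΔG = 506 − 506 = 0
Score = 4·(-1132) + 1·0 = -4528

-4528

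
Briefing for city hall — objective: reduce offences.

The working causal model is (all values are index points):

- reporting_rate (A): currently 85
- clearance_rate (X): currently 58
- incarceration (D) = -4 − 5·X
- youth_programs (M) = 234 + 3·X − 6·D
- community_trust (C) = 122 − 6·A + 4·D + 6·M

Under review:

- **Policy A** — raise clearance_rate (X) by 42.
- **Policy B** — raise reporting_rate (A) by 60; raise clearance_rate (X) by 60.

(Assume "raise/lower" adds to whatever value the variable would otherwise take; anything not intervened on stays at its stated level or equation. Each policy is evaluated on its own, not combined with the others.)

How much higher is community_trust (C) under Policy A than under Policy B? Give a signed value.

-2844

Policy A (X + 42):
  A = 85
  X = 58 + 42 = 100
  D = -4 − 5·100 = -504
  M = 234 + 3·100 − 6·(-504) = 3558
  C = 122 − 6·85 + 4·(-504) + 6·3558 = 18944
Policy B (A + 60, X + 60):
  A = 85 + 60 = 145
  X = 58 + 60 = 118
  D = -4 − 5·118 = -594
  M = 234 + 3·118 − 6·(-594) = 4152
  C = 122 − 6·145 + 4·(-594) + 6·4152 = 21788
C: 18944 − 21788 = -2844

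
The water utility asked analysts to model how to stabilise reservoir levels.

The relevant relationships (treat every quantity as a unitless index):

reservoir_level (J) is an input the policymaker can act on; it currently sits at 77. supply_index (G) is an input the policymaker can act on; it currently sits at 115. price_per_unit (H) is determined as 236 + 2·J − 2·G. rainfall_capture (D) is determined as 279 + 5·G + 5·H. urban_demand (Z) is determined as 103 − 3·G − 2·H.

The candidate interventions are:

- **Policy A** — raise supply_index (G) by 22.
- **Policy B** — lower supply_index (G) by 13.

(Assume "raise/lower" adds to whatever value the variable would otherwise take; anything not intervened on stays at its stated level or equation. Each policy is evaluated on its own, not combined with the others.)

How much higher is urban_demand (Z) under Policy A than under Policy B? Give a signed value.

35

Policy A (G + 22):
  J = 77
  G = 115 + 22 = 137
  H = 236 + 2·77 − 2·137 = 116
  Z = 103 − 3·137 − 2·116 = -540
Policy B (G − 13):
  J = 77
  G = 115 − 13 = 102
  H = 236 + 2·77 − 2·102 = 186
  Z = 103 − 3·102 − 2·186 = -575
Z: -540 − (-575) = 35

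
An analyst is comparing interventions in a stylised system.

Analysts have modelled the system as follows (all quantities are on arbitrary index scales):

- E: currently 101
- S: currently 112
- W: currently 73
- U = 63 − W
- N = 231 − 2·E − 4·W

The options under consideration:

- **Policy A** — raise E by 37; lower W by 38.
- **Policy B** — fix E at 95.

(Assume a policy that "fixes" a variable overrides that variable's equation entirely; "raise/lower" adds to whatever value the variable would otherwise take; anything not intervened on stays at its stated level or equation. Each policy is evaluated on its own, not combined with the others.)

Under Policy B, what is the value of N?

Policy B (E := 95):
  E = 95
  W = 73
  N = 231 − 2·95 − 4·73 = -251

-251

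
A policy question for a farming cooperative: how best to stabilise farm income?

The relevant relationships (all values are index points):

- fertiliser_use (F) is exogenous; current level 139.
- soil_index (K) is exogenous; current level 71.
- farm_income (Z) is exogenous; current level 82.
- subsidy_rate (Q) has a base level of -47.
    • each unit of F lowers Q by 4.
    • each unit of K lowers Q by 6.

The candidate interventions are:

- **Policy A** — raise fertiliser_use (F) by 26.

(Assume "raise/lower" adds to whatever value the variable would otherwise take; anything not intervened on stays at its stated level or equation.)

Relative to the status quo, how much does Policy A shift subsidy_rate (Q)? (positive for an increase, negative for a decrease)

-104

Baseline:
  F = 139
  K = 71
  Q = -47 − 4·139 − 6·71 = -1029
Policy A (F + 26):
  F = 139 + 26 = 165
  K = 71
  Q = -47 − 4·165 − 6·71 = -1133
Change in Q: -1133 − (-1029) = -104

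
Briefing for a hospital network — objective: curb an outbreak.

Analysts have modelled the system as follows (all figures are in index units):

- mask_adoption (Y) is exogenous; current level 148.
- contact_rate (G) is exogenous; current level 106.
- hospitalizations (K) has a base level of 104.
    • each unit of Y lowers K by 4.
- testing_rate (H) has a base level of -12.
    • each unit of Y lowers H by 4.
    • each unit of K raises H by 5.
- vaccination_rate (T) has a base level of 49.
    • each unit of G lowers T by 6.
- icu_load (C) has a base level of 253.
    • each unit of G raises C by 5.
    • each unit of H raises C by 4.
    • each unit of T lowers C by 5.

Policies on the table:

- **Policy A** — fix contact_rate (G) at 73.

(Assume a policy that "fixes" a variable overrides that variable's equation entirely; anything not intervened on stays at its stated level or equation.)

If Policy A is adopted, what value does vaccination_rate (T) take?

-389

Policy A (G := 73):
  G = 73
  T = 49 − 6·73 = -389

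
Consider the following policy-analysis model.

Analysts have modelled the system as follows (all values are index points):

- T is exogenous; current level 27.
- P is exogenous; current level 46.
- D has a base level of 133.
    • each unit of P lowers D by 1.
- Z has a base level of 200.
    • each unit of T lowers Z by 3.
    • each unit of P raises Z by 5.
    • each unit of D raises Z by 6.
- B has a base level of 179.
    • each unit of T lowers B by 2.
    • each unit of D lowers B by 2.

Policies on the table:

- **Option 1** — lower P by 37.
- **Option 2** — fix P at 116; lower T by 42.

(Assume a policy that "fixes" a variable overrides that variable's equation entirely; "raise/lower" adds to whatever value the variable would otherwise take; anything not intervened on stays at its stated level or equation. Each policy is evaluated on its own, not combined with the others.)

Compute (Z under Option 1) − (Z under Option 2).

Option 1 (P − 37):
  T = 27
  P = 46 − 37 = 9
  D = 133 − 9 = 124
  Z = 200 − 3·27 + 5·9 + 6·124 = 908
Option 2 (P := 116, T − 42):
  T = 27 − 42 = -15
  P = 116
  D = 133 − 116 = 17
  Z = 200 − 3·(-15) + 5·116 + 6·17 = 927
Z: 908 − 927 = -19

-19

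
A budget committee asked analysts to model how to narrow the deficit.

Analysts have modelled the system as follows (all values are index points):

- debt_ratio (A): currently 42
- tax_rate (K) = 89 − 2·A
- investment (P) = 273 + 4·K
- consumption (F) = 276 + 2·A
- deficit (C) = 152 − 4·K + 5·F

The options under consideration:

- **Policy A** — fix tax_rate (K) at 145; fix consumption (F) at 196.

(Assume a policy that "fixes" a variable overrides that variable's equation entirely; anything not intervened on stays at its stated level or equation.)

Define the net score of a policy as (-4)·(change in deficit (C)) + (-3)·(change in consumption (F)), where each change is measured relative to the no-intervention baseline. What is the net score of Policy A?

Baseline:
  A = 42
  K = 89 − 2·42 = 5
  F = 276 + 2·42 = 360
  C = 152 − 4·5 + 5·360 = 1932
Policy A (K := 145, F := 196):
  A = 42
  K = 145
  F = 196
  C = 152 − 4·145 + 5·196 = 552
ΔC = 552 − 1932 = -1380; ΔF = 196 − 360 = -164
Score = (-4)·(-1380) + (-3)·(-164) = 6012

6012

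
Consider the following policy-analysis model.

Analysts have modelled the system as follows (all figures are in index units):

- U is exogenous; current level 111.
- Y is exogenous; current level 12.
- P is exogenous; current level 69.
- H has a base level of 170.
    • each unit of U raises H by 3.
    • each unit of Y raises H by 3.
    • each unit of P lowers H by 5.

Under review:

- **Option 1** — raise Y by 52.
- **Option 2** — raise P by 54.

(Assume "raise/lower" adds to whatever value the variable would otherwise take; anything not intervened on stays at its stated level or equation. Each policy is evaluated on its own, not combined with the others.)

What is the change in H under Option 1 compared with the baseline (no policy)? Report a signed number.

Baseline:
  U = 111
  Y = 12
  P = 69
  H = 170 + 3·111 + 3·12 − 5·69 = 194
Option 1 (Y + 52):
  U = 111
  Y = 12 + 52 = 64
  P = 69
  H = 170 + 3·111 + 3·64 − 5·69 = 350
Change in H: 350 − 194 = 156

156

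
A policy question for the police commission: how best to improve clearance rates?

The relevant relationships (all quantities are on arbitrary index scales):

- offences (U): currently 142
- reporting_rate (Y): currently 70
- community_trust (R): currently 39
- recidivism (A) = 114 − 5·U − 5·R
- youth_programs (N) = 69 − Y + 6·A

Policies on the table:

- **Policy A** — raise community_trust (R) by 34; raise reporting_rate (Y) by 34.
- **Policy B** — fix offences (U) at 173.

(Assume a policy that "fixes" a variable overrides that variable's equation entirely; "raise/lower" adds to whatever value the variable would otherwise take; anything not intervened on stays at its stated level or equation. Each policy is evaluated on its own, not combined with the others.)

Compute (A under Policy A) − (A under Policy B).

Policy A (R + 34, Y + 34):
  U = 142
  R = 39 + 34 = 73
  A = 114 − 5·142 − 5·73 = -961
Policy B (U := 173):
  U = 173
  R = 39
  A = 114 − 5·173 − 5·39 = -946
A: -961 − (-946) = -15

-15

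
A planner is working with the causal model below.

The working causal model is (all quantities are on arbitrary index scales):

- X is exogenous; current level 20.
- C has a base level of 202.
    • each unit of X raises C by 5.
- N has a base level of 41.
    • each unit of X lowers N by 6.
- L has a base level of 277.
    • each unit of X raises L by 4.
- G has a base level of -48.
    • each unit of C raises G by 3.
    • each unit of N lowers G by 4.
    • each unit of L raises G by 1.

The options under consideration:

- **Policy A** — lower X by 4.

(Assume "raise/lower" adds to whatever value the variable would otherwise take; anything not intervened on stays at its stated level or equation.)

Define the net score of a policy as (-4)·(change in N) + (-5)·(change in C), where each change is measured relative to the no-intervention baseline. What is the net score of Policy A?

Baseline:
  X = 20
  C = 202 + 5·20 = 302
  N = 41 − 6·20 = -79
Policy A (X − 4):
  X = 20 − 4 = 16
  C = 202 + 5·16 = 282
  N = 41 − 6·16 = -55
ΔN = -55 − (-79) = 24; ΔC = 282 − 302 = -20
Score = (-4)·24 + (-5)·(-20) = 4

4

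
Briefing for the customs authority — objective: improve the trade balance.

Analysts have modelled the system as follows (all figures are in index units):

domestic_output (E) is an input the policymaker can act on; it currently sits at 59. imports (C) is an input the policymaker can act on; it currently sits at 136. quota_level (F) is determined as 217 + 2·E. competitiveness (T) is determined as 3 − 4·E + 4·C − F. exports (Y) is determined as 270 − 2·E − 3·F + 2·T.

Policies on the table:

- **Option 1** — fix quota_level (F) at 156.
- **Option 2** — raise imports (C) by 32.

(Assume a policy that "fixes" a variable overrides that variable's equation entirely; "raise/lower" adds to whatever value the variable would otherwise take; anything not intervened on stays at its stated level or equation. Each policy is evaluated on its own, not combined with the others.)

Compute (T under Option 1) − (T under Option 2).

51

Option 1 (F := 156):
  E = 59
  C = 136
  F = 156
  T = 3 − 4·59 + 4·136 − 156 = 155
Option 2 (C + 32):
  E = 59
  C = 136 + 32 = 168
  F = 217 + 2·59 = 335
  T = 3 − 4·59 + 4·168 − 335 = 104
T: 155 − 104 = 51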